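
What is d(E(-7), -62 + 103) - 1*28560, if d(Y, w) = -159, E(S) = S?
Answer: -28719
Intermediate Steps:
d(E(-7), -62 + 103) - 1*28560 = -159 - 1*28560 = -159 - 28560 = -28719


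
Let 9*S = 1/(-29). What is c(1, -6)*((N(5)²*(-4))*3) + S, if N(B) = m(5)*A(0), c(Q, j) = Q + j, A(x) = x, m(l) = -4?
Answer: -1/261 ≈ -0.0038314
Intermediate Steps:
S = -1/261 (S = (⅑)/(-29) = (⅑)*(-1/29) = -1/261 ≈ -0.0038314)
N(B) = 0 (N(B) = -4*0 = 0)
c(1, -6)*((N(5)²*(-4))*3) + S = (1 - 6)*((0²*(-4))*3) - 1/261 = -5*0*(-4)*3 - 1/261 = -0*3 - 1/261 = -5*0 - 1/261 = 0 - 1/261 = -1/261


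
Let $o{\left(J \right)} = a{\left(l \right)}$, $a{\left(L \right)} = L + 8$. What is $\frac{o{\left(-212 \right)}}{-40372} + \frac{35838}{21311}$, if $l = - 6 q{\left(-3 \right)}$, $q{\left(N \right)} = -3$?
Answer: $\frac{723148825}{430183846} \approx 1.681$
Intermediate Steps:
$l = 18$ ($l = \left(-6\right) \left(-3\right) = 18$)
$a{\left(L \right)} = 8 + L$
$o{\left(J \right)} = 26$ ($o{\left(J \right)} = 8 + 18 = 26$)
$\frac{o{\left(-212 \right)}}{-40372} + \frac{35838}{21311} = \frac{26}{-40372} + \frac{35838}{21311} = 26 \left(- \frac{1}{40372}\right) + 35838 \cdot \frac{1}{21311} = - \frac{13}{20186} + \frac{35838}{21311} = \frac{723148825}{430183846}$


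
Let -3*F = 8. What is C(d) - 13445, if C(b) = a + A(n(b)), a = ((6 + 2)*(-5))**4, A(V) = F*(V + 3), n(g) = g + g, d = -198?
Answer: 2547603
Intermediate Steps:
F = -8/3 (F = -1/3*8 = -8/3 ≈ -2.6667)
n(g) = 2*g
A(V) = -8 - 8*V/3 (A(V) = -8*(V + 3)/3 = -8*(3 + V)/3 = -8 - 8*V/3)
a = 2560000 (a = (8*(-5))**4 = (-40)**4 = 2560000)
C(b) = 2559992 - 16*b/3 (C(b) = 2560000 + (-8 - 16*b/3) = 2559992 - 16*b/3)
C(d) - 13445 = (2559992 - 16/3*(-198)) - 13445 = (2559992 + 1056) - 13445 = 2561048 - 13445 = 2547603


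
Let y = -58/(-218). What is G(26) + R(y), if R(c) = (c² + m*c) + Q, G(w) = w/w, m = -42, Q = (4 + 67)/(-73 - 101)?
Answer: -21730511/2067294 ≈ -10.512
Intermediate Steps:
Q = -71/174 (Q = 71/(-174) = 71*(-1/174) = -71/174 ≈ -0.40805)
y = 29/109 (y = -58*(-1/218) = 29/109 ≈ 0.26606)
G(w) = 1
R(c) = -71/174 + c² - 42*c (R(c) = (c² - 42*c) - 71/174 = -71/174 + c² - 42*c)
G(26) + R(y) = 1 + (-71/174 + (29/109)² - 42*29/109) = 1 + (-71/174 + 841/11881 - 1218/109) = 1 - 23797805/2067294 = -21730511/2067294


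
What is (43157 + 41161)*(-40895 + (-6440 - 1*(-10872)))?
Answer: -3074487234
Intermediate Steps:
(43157 + 41161)*(-40895 + (-6440 - 1*(-10872))) = 84318*(-40895 + (-6440 + 10872)) = 84318*(-40895 + 4432) = 84318*(-36463) = -3074487234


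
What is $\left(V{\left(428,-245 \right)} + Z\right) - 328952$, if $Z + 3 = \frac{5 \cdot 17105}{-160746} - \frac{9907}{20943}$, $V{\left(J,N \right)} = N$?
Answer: $- \frac{369418776206099}{1122167826} \approx -3.292 \cdot 10^{5}$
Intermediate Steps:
$Z = - \frac{4494390377}{1122167826}$ ($Z = -3 + \left(\frac{5 \cdot 17105}{-160746} - \frac{9907}{20943}\right) = -3 + \left(85525 \left(- \frac{1}{160746}\right) - \frac{9907}{20943}\right) = -3 - \frac{1127886899}{1122167826} = - \frac{4494390377}{1122167826} \approx -4.0051$)
$\left(V{\left(428,-245 \right)} + Z\right) - 328952 = \left(-245 - \frac{4494390377}{1122167826}\right) - 328952 = - \frac{279425507747}{1122167826} - 328952 = - \frac{369418776206099}{1122167826}$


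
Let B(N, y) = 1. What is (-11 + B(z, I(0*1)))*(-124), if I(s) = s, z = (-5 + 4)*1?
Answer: 1240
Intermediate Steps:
z = -1 (z = -1*1 = -1)
(-11 + B(z, I(0*1)))*(-124) = (-11 + 1)*(-124) = -10*(-124) = 1240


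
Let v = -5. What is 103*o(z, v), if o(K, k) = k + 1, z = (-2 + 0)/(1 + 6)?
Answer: -412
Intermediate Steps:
z = -2/7 ≈ -0.28571
o(K, k) = 1 + k
103*o(z, v) = 103*(1 - 5) = 103*(-4) = -412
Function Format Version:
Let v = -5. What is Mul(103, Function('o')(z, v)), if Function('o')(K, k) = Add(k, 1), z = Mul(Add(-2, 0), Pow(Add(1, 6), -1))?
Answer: -412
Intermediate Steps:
z = Rational(-2, 7) (z = Mul(-2, Pow(7, -1)) = Mul(-2, Rational(1, 7)) = Rational(-2, 7) ≈ -0.28571)
Function('o')(K, k) = Add(1, k)
Mul(103, Function('o')(z, v)) = Mul(103, Add(1, -5)) = Mul(103, -4) = -412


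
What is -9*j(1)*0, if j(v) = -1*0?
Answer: 0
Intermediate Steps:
j(v) = 0
-9*j(1)*0 = -9*0*0 = 0*0 = 0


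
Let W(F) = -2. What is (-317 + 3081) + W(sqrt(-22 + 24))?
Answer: 2762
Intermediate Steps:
(-317 + 3081) + W(sqrt(-22 + 24)) = (-317 + 3081) - 2 = 2764 - 2 = 2762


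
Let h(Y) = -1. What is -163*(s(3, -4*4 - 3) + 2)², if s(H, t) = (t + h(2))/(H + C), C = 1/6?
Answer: -1096012/361 ≈ -3036.0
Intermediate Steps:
C = ⅙ (C = 1*(⅙) = ⅙ ≈ 0.16667)
s(H, t) = (-1 + t)/(⅙ + H) (s(H, t) = (t - 1)/(H + ⅙) = (-1 + t)/(⅙ + H))
-163*(s(3, -4*4 - 3) + 2)² = -163*(6*(-1 + (-4*4 - 3))/(1 + 6*3) + 2)² = -163*(6*(-1 + (-16 - 3))/(1 + 18) + 2)² = -163*(6*(-1 - 19)/19 + 2)² = -163*(6*(1/19)*(-20) + 2)² = -163*(-120/19 + 2)² = -163*(-82/19)² = -163*6724/361 = -1096012/361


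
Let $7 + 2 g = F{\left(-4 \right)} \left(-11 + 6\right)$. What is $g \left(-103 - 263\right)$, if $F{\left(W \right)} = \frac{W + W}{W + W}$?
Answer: $2196$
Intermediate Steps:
$F{\left(W \right)} = 1$ ($F{\left(W \right)} = \frac{2 W}{2 W} = 2 W \frac{1}{2 W} = 1$)
$g = -6$ ($g = - \frac{7}{2} + \frac{1 \left(-11 + 6\right)}{2} = - \frac{7}{2} + \frac{1 \left(-5\right)}{2} = - \frac{7}{2} + \frac{1}{2} \left(-5\right) = - \frac{7}{2} - \frac{5}{2} = -6$)
$g \left(-103 - 263\right) = - 6 \left(-103 - 263\right) = \left(-6\right) \left(-366\right) = 2196$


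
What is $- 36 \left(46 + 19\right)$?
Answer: $-2340$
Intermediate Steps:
$- 36 \left(46 + 19\right) = \left(-36\right) 65 = -2340$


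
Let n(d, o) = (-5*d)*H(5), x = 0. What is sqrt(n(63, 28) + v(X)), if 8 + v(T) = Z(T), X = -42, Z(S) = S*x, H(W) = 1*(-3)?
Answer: sqrt(937) ≈ 30.610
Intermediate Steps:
H(W) = -3
Z(S) = 0 (Z(S) = S*0 = 0)
v(T) = -8 (v(T) = -8 + 0 = -8)
n(d, o) = 15*d (n(d, o) = -5*d*(-3) = 15*d)
sqrt(n(63, 28) + v(X)) = sqrt(15*63 - 8) = sqrt(945 - 8) = sqrt(937)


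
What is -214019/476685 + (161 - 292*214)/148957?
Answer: -61589974178/71005567545 ≈ -0.86740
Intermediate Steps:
-214019/476685 + (161 - 292*214)/148957 = -214019*1/476685 + (161 - 62488)*(1/148957) = -214019/476685 - 62327*1/148957 = -214019/476685 - 62327/148957 = -61589974178/71005567545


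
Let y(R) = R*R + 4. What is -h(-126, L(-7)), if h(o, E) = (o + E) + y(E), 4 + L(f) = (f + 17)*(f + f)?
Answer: -20470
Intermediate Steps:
y(R) = 4 + R² (y(R) = R² + 4 = 4 + R²)
L(f) = -4 + 2*f*(17 + f) (L(f) = -4 + (f + 17)*(f + f) = -4 + (17 + f)*(2*f) = -4 + 2*f*(17 + f))
h(o, E) = 4 + E + o + E² (h(o, E) = (o + E) + (4 + E²) = (E + o) + (4 + E²) = 4 + E + o + E²)
-h(-126, L(-7)) = -(4 + (-4 + 2*(-7)² + 34*(-7)) - 126 + (-4 + 2*(-7)² + 34*(-7))²) = -(4 + (-4 + 2*49 - 238) - 126 + (-4 + 2*49 - 238)²) = -(4 + (-4 + 98 - 238) - 126 + (-4 + 98 - 238)²) = -(4 - 144 - 126 + (-144)²) = -(4 - 144 - 126 + 20736) = -1*20470 = -20470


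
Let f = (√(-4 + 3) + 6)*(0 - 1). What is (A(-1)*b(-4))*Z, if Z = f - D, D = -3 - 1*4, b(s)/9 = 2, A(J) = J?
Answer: -18 + 18*I ≈ -18.0 + 18.0*I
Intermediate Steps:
b(s) = 18 (b(s) = 9*2 = 18)
f = -6 - I (f = (√(-1) + 6)*(-1) = (I + 6)*(-1) = (6 + I)*(-1) = -6 - I ≈ -6.0 - 1.0*I)
D = -7 (D = -3 - 4 = -7)
Z = 1 - I (Z = (-6 - I) - 1*(-7) = (-6 - I) + 7 = 1 - I ≈ 1.0 - 1.0*I)
(A(-1)*b(-4))*Z = (-1*18)*(1 - I) = -18*(1 - I) = -18 + 18*I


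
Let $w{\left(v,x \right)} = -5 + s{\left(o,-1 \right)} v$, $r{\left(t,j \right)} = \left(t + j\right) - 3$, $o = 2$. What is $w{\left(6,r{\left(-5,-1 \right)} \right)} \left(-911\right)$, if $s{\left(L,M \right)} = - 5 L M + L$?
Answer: $-61037$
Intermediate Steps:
$s{\left(L,M \right)} = L - 5 L M$ ($s{\left(L,M \right)} = - 5 L M + L = L - 5 L M$)
$r{\left(t,j \right)} = -3 + j + t$ ($r{\left(t,j \right)} = \left(j + t\right) - 3 = -3 + j + t$)
$w{\left(v,x \right)} = -5 + 12 v$ ($w{\left(v,x \right)} = -5 + 2 \left(1 - -5\right) v = -5 + 2 \left(1 + 5\right) v = -5 + 2 \cdot 6 v = -5 + 12 v$)
$w{\left(6,r{\left(-5,-1 \right)} \right)} \left(-911\right) = \left(-5 + 12 \cdot 6\right) \left(-911\right) = \left(-5 + 72\right) \left(-911\right) = 67 \left(-911\right) = -61037$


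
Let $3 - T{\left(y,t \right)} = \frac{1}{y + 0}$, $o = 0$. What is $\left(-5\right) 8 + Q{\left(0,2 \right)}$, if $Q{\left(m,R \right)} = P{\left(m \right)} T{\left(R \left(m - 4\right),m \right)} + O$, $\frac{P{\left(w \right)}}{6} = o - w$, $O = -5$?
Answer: $-45$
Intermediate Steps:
$T{\left(y,t \right)} = 3 - \frac{1}{y}$ ($T{\left(y,t \right)} = 3 - \frac{1}{y + 0} = 3 - \frac{1}{y}$)
$P{\left(w \right)} = - 6 w$ ($P{\left(w \right)} = 6 \left(0 - w\right) = 6 \left(- w\right) = - 6 w$)
$Q{\left(m,R \right)} = -5 - 6 m \left(3 - \frac{1}{R \left(-4 + m\right)}\right)$ ($Q{\left(m,R \right)} = - 6 m \left(3 - \frac{1}{R \left(m - 4\right)}\right) - 5 = - 6 m \left(3 - \frac{1}{R \left(-4 + m\right)}\right) - 5 = -5 - 6 m \left(3 - \frac{1}{R \left(-4 + m\right)}\right)$)
$\left(-5\right) 8 + Q{\left(0,2 \right)} = \left(-5\right) 8 + \frac{6 \cdot 0 + 20 \cdot 2 - 36 \cdot 0^{2} + 67 \cdot 2 \cdot 0}{2 \left(-4 + 0\right)} = -40 + \frac{0 + 40 - 36 \cdot 0 + 0}{2 \left(-4\right)} = -40 + \frac{1}{2} \left(- \frac{1}{4}\right) \left(0 + 40 + 0 + 0\right) = -40 + \frac{1}{2} \left(- \frac{1}{4}\right) 40 = -40 - 5 = -45$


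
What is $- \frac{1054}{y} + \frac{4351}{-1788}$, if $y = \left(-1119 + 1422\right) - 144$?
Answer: $- \frac{858787}{94764} \approx -9.0624$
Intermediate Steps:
$y = 159$ ($y = 303 - 144 = 159$)
$- \frac{1054}{y} + \frac{4351}{-1788} = - \frac{1054}{159} + \frac{4351}{-1788} = \left(-1054\right) \frac{1}{159} + 4351 \left(- \frac{1}{1788}\right) = - \frac{1054}{159} - \frac{4351}{1788} = - \frac{858787}{94764}$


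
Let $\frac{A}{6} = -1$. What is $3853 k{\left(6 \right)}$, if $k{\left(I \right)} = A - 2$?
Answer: $-30824$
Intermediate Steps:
$A = -6$ ($A = 6 \left(-1\right) = -6$)
$k{\left(I \right)} = -8$ ($k{\left(I \right)} = -6 - 2 = -8$)
$3853 k{\left(6 \right)} = 3853 \left(-8\right) = -30824$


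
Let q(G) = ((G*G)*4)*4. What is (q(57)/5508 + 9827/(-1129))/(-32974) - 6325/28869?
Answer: -12009927575585/54810970531074 ≈ -0.21912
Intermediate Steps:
q(G) = 16*G² (q(G) = (G²*4)*4 = (4*G²)*4 = 16*G²)
(q(57)/5508 + 9827/(-1129))/(-32974) - 6325/28869 = ((16*57²)/5508 + 9827/(-1129))/(-32974) - 6325/28869 = ((16*3249)*(1/5508) + 9827*(-1/1129))*(-1/32974) - 6325*1/28869 = (51984*(1/5508) - 9827/1129)*(-1/32974) - 6325/28869 = (1444/153 - 9827/1129)*(-1/32974) - 6325/28869 = (126745/172737)*(-1/32974) - 6325/28869 = -126745/5695829838 - 6325/28869 = -12009927575585/54810970531074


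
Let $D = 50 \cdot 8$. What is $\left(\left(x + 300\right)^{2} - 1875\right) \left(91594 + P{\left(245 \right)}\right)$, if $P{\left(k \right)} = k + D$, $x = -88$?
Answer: $3972641491$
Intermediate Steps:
$D = 400$
$P{\left(k \right)} = 400 + k$ ($P{\left(k \right)} = k + 400 = 400 + k$)
$\left(\left(x + 300\right)^{2} - 1875\right) \left(91594 + P{\left(245 \right)}\right) = \left(\left(-88 + 300\right)^{2} - 1875\right) \left(91594 + \left(400 + 245\right)\right) = \left(212^{2} - 1875\right) \left(91594 + 645\right) = \left(44944 - 1875\right) 92239 = 43069 \cdot 92239 = 3972641491$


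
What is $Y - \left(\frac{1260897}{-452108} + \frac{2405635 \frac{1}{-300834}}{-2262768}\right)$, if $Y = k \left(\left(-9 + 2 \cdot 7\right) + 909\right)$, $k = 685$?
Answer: $\frac{48171242564665605574831}{76939462355665824} \approx 6.2609 \cdot 10^{5}$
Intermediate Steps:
$Y = 626090$ ($Y = 685 \left(\left(-9 + 2 \cdot 7\right) + 909\right) = 685 \left(\left(-9 + 14\right) + 909\right) = 685 \left(5 + 909\right) = 685 \cdot 914 = 626090$)
$Y - \left(\frac{1260897}{-452108} + \frac{2405635 \frac{1}{-300834}}{-2262768}\right) = 626090 - \left(\frac{1260897}{-452108} + \frac{2405635 \frac{1}{-300834}}{-2262768}\right) = 626090 - \left(1260897 \left(- \frac{1}{452108}\right) + 2405635 \left(- \frac{1}{300834}\right) \left(- \frac{1}{2262768}\right)\right) = 626090 - \left(- \frac{1260897}{452108} - - \frac{2405635}{680717548512}\right) = 626090 - \left(- \frac{1260897}{452108} + \frac{2405635}{680717548512}\right) = 626090 - - \frac{214578406789826671}{76939462355665824} = 626090 + \frac{214578406789826671}{76939462355665824} = \frac{48171242564665605574831}{76939462355665824}$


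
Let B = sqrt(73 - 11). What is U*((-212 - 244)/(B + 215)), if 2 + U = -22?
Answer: 2352960/46163 - 10944*sqrt(62)/46163 ≈ 49.104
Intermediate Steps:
B = sqrt(62) ≈ 7.8740
U = -24 (U = -2 - 22 = -24)
U*((-212 - 244)/(B + 215)) = -24*(-212 - 244)/(sqrt(62) + 215) = -(-10944)/(215 + sqrt(62)) = 10944/(215 + sqrt(62))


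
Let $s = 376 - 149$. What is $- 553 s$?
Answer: $-125531$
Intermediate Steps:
$s = 227$ ($s = 376 - 149 = 227$)
$- 553 s = \left(-553\right) 227 = -125531$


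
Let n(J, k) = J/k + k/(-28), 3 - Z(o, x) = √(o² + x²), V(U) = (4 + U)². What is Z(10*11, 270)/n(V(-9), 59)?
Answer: -1652/927 + 82600*√34/2781 ≈ 171.41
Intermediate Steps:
Z(o, x) = 3 - √(o² + x²)
n(J, k) = -k/28 + J/k (n(J, k) = J/k + k*(-1/28) = J/k - k/28 = -k/28 + J/k)
Z(10*11, 270)/n(V(-9), 59) = (3 - √((10*11)² + 270²))/(-1/28*59 + (4 - 9)²/59) = (3 - √(110² + 72900))/(-59/28 + (-5)²*(1/59)) = (3 - √(12100 + 72900))/(-59/28 + 25*(1/59)) = (3 - √85000)/(-59/28 + 25/59) = (3 - 50*√34)/(-2781/1652) = (3 - 50*√34)*(-1652/2781) = -1652/927 + 82600*√34/2781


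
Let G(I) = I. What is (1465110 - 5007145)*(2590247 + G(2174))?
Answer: -9182445916735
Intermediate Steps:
(1465110 - 5007145)*(2590247 + G(2174)) = (1465110 - 5007145)*(2590247 + 2174) = -3542035*2592421 = -9182445916735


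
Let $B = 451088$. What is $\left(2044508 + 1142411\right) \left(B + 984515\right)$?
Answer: $4575150477157$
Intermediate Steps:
$\left(2044508 + 1142411\right) \left(B + 984515\right) = \left(2044508 + 1142411\right) \left(451088 + 984515\right) = 3186919 \cdot 1435603 = 4575150477157$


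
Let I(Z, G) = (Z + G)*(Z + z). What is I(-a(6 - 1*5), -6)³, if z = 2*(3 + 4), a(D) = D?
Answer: -753571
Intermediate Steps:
z = 14 (z = 2*7 = 14)
I(Z, G) = (14 + Z)*(G + Z) (I(Z, G) = (Z + G)*(Z + 14) = (G + Z)*(14 + Z) = (14 + Z)*(G + Z))
I(-a(6 - 1*5), -6)³ = ((-(6 - 1*5))² + 14*(-6) + 14*(-(6 - 1*5)) - (-6)*(6 - 1*5))³ = ((-(6 - 5))² - 84 + 14*(-(6 - 5)) - (-6)*(6 - 5))³ = ((-1*1)² - 84 + 14*(-1*1) - (-6))³ = ((-1)² - 84 + 14*(-1) - 6*(-1))³ = (1 - 84 - 14 + 6)³ = (-91)³ = -753571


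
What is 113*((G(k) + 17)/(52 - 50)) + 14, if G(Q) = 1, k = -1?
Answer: 1031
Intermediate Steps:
113*((G(k) + 17)/(52 - 50)) + 14 = 113*((1 + 17)/(52 - 50)) + 14 = 113*(18/2) + 14 = 113*(18*(½)) + 14 = 113*9 + 14 = 1017 + 14 = 1031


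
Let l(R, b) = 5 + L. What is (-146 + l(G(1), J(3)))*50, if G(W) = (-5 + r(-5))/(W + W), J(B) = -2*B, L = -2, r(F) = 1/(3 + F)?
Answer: -7150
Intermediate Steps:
G(W) = -11/(4*W) (G(W) = (-5 + 1/(3 - 5))/(W + W) = (-5 + 1/(-2))/((2*W)) = (-5 - ½)*(1/(2*W)) = -11/(4*W))
l(R, b) = 3 (l(R, b) = 5 - 2 = 3)
(-146 + l(G(1), J(3)))*50 = (-146 + 3)*50 = -143*50 = -7150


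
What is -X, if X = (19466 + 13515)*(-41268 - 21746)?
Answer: 2078264734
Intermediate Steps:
X = -2078264734 (X = 32981*(-63014) = -2078264734)
-X = -1*(-2078264734) = 2078264734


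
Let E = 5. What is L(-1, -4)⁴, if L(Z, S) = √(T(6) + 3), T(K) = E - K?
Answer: 4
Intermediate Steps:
T(K) = 5 - K
L(Z, S) = √2 (L(Z, S) = √((5 - 1*6) + 3) = √((5 - 6) + 3) = √(-1 + 3) = √2)
L(-1, -4)⁴ = (√2)⁴ = 4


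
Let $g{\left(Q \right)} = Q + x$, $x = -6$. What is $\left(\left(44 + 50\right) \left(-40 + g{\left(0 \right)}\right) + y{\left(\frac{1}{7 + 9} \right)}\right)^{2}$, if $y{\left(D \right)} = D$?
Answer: $\frac{4786287489}{256} \approx 1.8696 \cdot 10^{7}$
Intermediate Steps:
$g{\left(Q \right)} = -6 + Q$ ($g{\left(Q \right)} = Q - 6 = -6 + Q$)
$\left(\left(44 + 50\right) \left(-40 + g{\left(0 \right)}\right) + y{\left(\frac{1}{7 + 9} \right)}\right)^{2} = \left(\left(44 + 50\right) \left(-40 + \left(-6 + 0\right)\right) + \frac{1}{7 + 9}\right)^{2} = \left(94 \left(-40 - 6\right) + \frac{1}{16}\right)^{2} = \left(94 \left(-46\right) + \frac{1}{16}\right)^{2} = \left(-4324 + \frac{1}{16}\right)^{2} = \left(- \frac{69183}{16}\right)^{2} = \frac{4786287489}{256}$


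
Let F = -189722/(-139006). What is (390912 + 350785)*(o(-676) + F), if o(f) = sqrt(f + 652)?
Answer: 70358119117/69503 + 1483394*I*sqrt(6) ≈ 1.0123e+6 + 3.6336e+6*I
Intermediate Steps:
F = 94861/69503 (F = -189722*(-1/139006) = 94861/69503 ≈ 1.3648)
o(f) = sqrt(652 + f)
(390912 + 350785)*(o(-676) + F) = (390912 + 350785)*(sqrt(652 - 676) + 94861/69503) = 741697*(sqrt(-24) + 94861/69503) = 741697*(2*I*sqrt(6) + 94861/69503) = 741697*(94861/69503 + 2*I*sqrt(6)) = 70358119117/69503 + 1483394*I*sqrt(6)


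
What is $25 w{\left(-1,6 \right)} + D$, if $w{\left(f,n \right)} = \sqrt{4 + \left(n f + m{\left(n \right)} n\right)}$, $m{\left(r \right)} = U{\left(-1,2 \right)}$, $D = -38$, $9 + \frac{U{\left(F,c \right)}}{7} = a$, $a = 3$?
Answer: $-38 + 25 i \sqrt{254} \approx -38.0 + 398.43 i$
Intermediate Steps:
$U{\left(F,c \right)} = -42$ ($U{\left(F,c \right)} = -63 + 7 \cdot 3 = -63 + 21 = -42$)
$m{\left(r \right)} = -42$
$w{\left(f,n \right)} = \sqrt{4 - 42 n + f n}$ ($w{\left(f,n \right)} = \sqrt{4 + \left(n f - 42 n\right)} = \sqrt{4 + \left(f n - 42 n\right)} = \sqrt{4 + \left(- 42 n + f n\right)} = \sqrt{4 - 42 n + f n}$)
$25 w{\left(-1,6 \right)} + D = 25 \sqrt{4 - 252 - 6} - 38 = 25 \sqrt{-254} - 38 = 25 i \sqrt{254} - 38 = -38 + 25 i \sqrt{254}$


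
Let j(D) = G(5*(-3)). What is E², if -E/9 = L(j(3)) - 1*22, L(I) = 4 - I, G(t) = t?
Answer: 729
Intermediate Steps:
j(D) = -15 (j(D) = 5*(-3) = -15)
E = 27 (E = -9*((4 - 1*(-15)) - 1*22) = -9*((4 + 15) - 22) = -9*(19 - 22) = -9*(-3) = 27)
E² = 27² = 729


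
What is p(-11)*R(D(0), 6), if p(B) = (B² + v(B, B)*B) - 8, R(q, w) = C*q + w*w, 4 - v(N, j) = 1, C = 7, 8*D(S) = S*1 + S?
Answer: 2880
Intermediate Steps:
D(S) = S/4 (D(S) = (S*1 + S)/8 = (S + S)/8 = (2*S)/8 = S/4)
v(N, j) = 3 (v(N, j) = 4 - 1*1 = 4 - 1 = 3)
R(q, w) = w² + 7*q (R(q, w) = 7*q + w*w = 7*q + w² = w² + 7*q)
p(B) = -8 + B² + 3*B (p(B) = (B² + 3*B) - 8 = -8 + B² + 3*B)
p(-11)*R(D(0), 6) = (-8 + (-11)² + 3*(-11))*(6² + 7*((¼)*0)) = (-8 + 121 - 33)*(36 + 7*0) = 80*(36 + 0) = 80*36 = 2880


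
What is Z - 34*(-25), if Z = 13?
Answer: 863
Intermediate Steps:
Z - 34*(-25) = 13 - 34*(-25) = 13 + 850 = 863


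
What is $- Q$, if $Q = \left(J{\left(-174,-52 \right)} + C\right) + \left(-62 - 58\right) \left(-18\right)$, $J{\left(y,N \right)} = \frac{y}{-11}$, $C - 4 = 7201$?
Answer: $- \frac{103189}{11} \approx -9380.8$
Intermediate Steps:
$C = 7205$ ($C = 4 + 7201 = 7205$)
$J{\left(y,N \right)} = - \frac{y}{11}$ ($J{\left(y,N \right)} = y \left(- \frac{1}{11}\right) = - \frac{y}{11}$)
$Q = \frac{103189}{11}$ ($Q = \left(\left(- \frac{1}{11}\right) \left(-174\right) + 7205\right) + \left(-62 - 58\right) \left(-18\right) = \left(\frac{174}{11} + 7205\right) - -2160 = \frac{79429}{11} + 2160 = \frac{103189}{11} \approx 9380.8$)
$- Q = \left(-1\right) \frac{103189}{11} = - \frac{103189}{11}$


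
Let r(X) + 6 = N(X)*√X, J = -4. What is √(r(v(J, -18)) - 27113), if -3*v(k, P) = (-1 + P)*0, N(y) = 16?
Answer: I*√27119 ≈ 164.68*I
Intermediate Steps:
v(k, P) = 0 (v(k, P) = -(-1 + P)*0/3 = -⅓*0 = 0)
r(X) = -6 + 16*√X
√(r(v(J, -18)) - 27113) = √((-6 + 16*√0) - 27113) = √((-6 + 16*0) - 27113) = √((-6 + 0) - 27113) = √(-6 - 27113) = √(-27119) = I*√27119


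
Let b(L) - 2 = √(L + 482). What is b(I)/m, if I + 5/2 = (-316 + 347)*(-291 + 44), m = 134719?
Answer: 2/134719 + 3*I*√3190/269438 ≈ 1.4846e-5 + 0.00062887*I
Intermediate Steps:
I = -15319/2 (I = -5/2 + (-316 + 347)*(-291 + 44) = -5/2 + 31*(-247) = -5/2 - 7657 = -15319/2 ≈ -7659.5)
b(L) = 2 + √(482 + L) (b(L) = 2 + √(L + 482) = 2 + √(482 + L))
b(I)/m = (2 + √(482 - 15319/2))/134719 = (2 + √(-14355/2))*(1/134719) = (2 + 3*I*√3190/2)*(1/134719) = 2/134719 + 3*I*√3190/269438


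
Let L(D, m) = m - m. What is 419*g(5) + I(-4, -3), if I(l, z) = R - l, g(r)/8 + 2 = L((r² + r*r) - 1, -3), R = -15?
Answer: -6715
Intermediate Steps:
L(D, m) = 0
g(r) = -16 (g(r) = -16 + 8*0 = -16 + 0 = -16)
I(l, z) = -15 - l
419*g(5) + I(-4, -3) = 419*(-16) + (-15 - 1*(-4)) = -6704 + (-15 + 4) = -6704 - 11 = -6715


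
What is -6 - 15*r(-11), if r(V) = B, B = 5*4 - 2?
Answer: -276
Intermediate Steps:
B = 18 (B = 20 - 2 = 18)
r(V) = 18
-6 - 15*r(-11) = -6 - 15*18 = -6 - 270 = -276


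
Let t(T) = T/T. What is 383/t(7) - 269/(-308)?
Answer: 118233/308 ≈ 383.87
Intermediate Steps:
t(T) = 1
383/t(7) - 269/(-308) = 383/1 - 269/(-308) = 383*1 - 269*(-1/308) = 383 + 269/308 = 118233/308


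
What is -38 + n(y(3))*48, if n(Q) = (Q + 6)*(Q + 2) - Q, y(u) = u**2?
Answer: 7450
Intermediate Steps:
n(Q) = -Q + (2 + Q)*(6 + Q) (n(Q) = (6 + Q)*(2 + Q) - Q = (2 + Q)*(6 + Q) - Q = -Q + (2 + Q)*(6 + Q))
-38 + n(y(3))*48 = -38 + (12 + (3**2)**2 + 7*3**2)*48 = -38 + (12 + 9**2 + 7*9)*48 = -38 + (12 + 81 + 63)*48 = -38 + 156*48 = -38 + 7488 = 7450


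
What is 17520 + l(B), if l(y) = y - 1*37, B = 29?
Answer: 17512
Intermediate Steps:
l(y) = -37 + y (l(y) = y - 37 = -37 + y)
17520 + l(B) = 17520 + (-37 + 29) = 17520 - 8 = 17512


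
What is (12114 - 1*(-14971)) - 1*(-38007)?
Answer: 65092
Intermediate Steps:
(12114 - 1*(-14971)) - 1*(-38007) = (12114 + 14971) + 38007 = 27085 + 38007 = 65092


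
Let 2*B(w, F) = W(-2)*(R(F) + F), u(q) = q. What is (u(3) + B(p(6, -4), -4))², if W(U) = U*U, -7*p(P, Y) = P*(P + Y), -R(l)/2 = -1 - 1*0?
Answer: 1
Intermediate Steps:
R(l) = 2 (R(l) = -2*(-1 - 1*0) = -2*(-1 + 0) = -2*(-1) = 2)
p(P, Y) = -P*(P + Y)/7
W(U) = U²
B(w, F) = 4 + 2*F (B(w, F) = ((-2)²*(2 + F))/2 = (4*(2 + F))/2 = (8 + 4*F)/2 = 4 + 2*F)
(u(3) + B(p(6, -4), -4))² = (3 + (4 + 2*(-4)))² = (3 + (4 - 8))² = (3 - 4)² = (-1)² = 1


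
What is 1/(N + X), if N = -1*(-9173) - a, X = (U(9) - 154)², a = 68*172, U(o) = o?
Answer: 1/18502 ≈ 5.4048e-5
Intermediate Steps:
a = 11696
X = 21025 (X = (9 - 154)² = (-145)² = 21025)
N = -2523 (N = -1*(-9173) - 1*11696 = 9173 - 11696 = -2523)
1/(N + X) = 1/(-2523 + 21025) = 1/18502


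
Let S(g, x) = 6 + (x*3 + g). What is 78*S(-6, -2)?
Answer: -468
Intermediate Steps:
S(g, x) = 6 + g + 3*x (S(g, x) = 6 + (3*x + g) = 6 + (g + 3*x) = 6 + g + 3*x)
78*S(-6, -2) = 78*(6 - 6 + 3*(-2)) = 78*(6 - 6 - 6) = 78*(-6) = -468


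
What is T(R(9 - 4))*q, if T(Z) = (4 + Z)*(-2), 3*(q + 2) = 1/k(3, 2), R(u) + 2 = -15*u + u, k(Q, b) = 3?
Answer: -2312/9 ≈ -256.89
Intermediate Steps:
R(u) = -2 - 14*u (R(u) = -2 + (-15*u + u) = -2 - 14*u)
q = -17/9 (q = -2 + (⅓)/3 = -2 + (⅓)*(⅓) = -2 + ⅑ = -17/9 ≈ -1.8889)
T(Z) = -8 - 2*Z
T(R(9 - 4))*q = (-8 - 2*(-2 - 14*(9 - 4)))*(-17/9) = (-8 - 2*(-2 - 14*5))*(-17/9) = (-8 - 2*(-2 - 70))*(-17/9) = (-8 - 2*(-72))*(-17/9) = (-8 + 144)*(-17/9) = 136*(-17/9) = -2312/9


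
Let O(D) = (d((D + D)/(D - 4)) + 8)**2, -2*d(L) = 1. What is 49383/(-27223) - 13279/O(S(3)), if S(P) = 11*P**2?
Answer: -1457088043/6125175 ≈ -237.89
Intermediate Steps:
d(L) = -1/2 (d(L) = -1/2*1 = -1/2)
O(D) = 225/4 (O(D) = (-1/2 + 8)**2 = (15/2)**2 = 225/4)
49383/(-27223) - 13279/O(S(3)) = 49383/(-27223) - 13279/225/4 = 49383*(-1/27223) - 13279*4/225 = -49383/27223 - 53116/225 = -1457088043/6125175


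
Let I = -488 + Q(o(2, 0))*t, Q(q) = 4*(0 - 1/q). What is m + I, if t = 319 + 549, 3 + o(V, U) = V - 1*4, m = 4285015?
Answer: 21426107/5 ≈ 4.2852e+6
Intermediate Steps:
o(V, U) = -7 + V (o(V, U) = -3 + (V - 1*4) = -3 + (V - 4) = -3 + (-4 + V) = -7 + V)
t = 868
Q(q) = -4/q (Q(q) = 4*(-1/q) = -4/q)
I = 1032/5 (I = -488 - 4/(-7 + 2)*868 = -488 - 4/(-5)*868 = -488 - 4*(-1/5)*868 = -488 + (4/5)*868 = -488 + 3472/5 = 1032/5 ≈ 206.40)
m + I = 4285015 + 1032/5 = 21426107/5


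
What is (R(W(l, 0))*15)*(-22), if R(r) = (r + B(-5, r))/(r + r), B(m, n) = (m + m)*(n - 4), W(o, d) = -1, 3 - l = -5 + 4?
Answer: 8085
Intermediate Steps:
l = 4 (l = 3 - (-5 + 4) = 3 - 1*(-1) = 3 + 1 = 4)
B(m, n) = 2*m*(-4 + n) (B(m, n) = (2*m)*(-4 + n) = 2*m*(-4 + n))
R(r) = (40 - 9*r)/(2*r) (R(r) = (r + 2*(-5)*(-4 + r))/(r + r) = (r + (40 - 10*r))/((2*r)) = (40 - 9*r)*(1/(2*r)) = (40 - 9*r)/(2*r))
(R(W(l, 0))*15)*(-22) = ((-9/2 + 20/(-1))*15)*(-22) = ((-9/2 + 20*(-1))*15)*(-22) = ((-9/2 - 20)*15)*(-22) = -49/2*15*(-22) = -735/2*(-22) = 8085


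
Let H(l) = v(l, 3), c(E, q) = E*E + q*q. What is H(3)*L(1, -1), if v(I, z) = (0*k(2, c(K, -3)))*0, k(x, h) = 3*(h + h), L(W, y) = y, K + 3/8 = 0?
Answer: 0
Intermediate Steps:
K = -3/8 (K = -3/8 + 0 = -3/8 ≈ -0.37500)
c(E, q) = E**2 + q**2
k(x, h) = 6*h (k(x, h) = 3*(2*h) = 6*h)
v(I, z) = 0 (v(I, z) = (0*(6*((-3/8)**2 + (-3)**2)))*0 = (0*(6*(9/64 + 9)))*0 = (0*(6*(585/64)))*0 = (0*(1755/32))*0 = 0*0 = 0)
H(l) = 0
H(3)*L(1, -1) = 0*(-1) = 0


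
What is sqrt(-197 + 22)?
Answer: 5*I*sqrt(7) ≈ 13.229*I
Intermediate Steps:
sqrt(-197 + 22) = sqrt(-175) = 5*I*sqrt(7)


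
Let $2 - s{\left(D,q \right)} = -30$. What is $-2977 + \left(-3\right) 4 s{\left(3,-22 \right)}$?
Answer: $-3361$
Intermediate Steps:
$s{\left(D,q \right)} = 32$ ($s{\left(D,q \right)} = 2 - -30 = 2 + 30 = 32$)
$-2977 + \left(-3\right) 4 s{\left(3,-22 \right)} = -2977 + \left(-3\right) 4 \cdot 32 = -2977 - 384 = -3361$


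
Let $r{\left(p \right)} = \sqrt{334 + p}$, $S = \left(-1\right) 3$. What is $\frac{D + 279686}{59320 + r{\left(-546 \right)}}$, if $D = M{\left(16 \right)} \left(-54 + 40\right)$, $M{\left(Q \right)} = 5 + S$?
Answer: $\frac{4147328140}{879715653} - \frac{139829 i \sqrt{53}}{879715653} \approx 4.7144 - 0.0011572 i$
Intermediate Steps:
$S = -3$
$M{\left(Q \right)} = 2$ ($M{\left(Q \right)} = 5 - 3 = 2$)
$D = -28$ ($D = 2 \left(-54 + 40\right) = 2 \left(-14\right) = -28$)
$\frac{D + 279686}{59320 + r{\left(-546 \right)}} = \frac{-28 + 279686}{59320 + \sqrt{334 - 546}} = \frac{279658}{59320 + \sqrt{-212}} = \frac{279658}{59320 + 2 i \sqrt{53}}$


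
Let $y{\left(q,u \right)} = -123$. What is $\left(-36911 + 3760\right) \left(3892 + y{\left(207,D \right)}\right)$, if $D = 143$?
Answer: $-124946119$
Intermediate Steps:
$\left(-36911 + 3760\right) \left(3892 + y{\left(207,D \right)}\right) = \left(-36911 + 3760\right) \left(3892 - 123\right) = \left(-33151\right) 3769 = -124946119$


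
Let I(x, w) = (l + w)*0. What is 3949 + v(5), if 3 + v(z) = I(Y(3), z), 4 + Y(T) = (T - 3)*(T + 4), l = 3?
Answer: 3946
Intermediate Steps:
Y(T) = -4 + (-3 + T)*(4 + T) (Y(T) = -4 + (T - 3)*(T + 4) = -4 + (-3 + T)*(4 + T))
I(x, w) = 0 (I(x, w) = (3 + w)*0 = 0)
v(z) = -3 (v(z) = -3 + 0 = -3)
3949 + v(5) = 3949 - 3 = 3946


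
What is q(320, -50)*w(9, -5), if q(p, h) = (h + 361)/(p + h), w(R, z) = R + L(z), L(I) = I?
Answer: 622/135 ≈ 4.6074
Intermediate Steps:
w(R, z) = R + z
q(p, h) = (361 + h)/(h + p)
q(320, -50)*w(9, -5) = ((361 - 50)/(-50 + 320))*(9 - 5) = (311/270)*4 = 622/135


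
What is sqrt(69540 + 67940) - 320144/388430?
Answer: -160072/194215 + 2*sqrt(34370) ≈ 369.96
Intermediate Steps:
sqrt(69540 + 67940) - 320144/388430 = sqrt(137480) - 320144*1/388430 = 2*sqrt(34370) - 160072/194215 = -160072/194215 + 2*sqrt(34370)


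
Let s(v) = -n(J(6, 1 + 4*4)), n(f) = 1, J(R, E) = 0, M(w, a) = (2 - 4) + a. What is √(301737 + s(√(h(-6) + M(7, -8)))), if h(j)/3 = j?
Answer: 2*√75434 ≈ 549.30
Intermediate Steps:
M(w, a) = -2 + a
h(j) = 3*j
s(v) = -1 (s(v) = -1*1 = -1)
√(301737 + s(√(h(-6) + M(7, -8)))) = √(301737 - 1) = √301736 = 2*√75434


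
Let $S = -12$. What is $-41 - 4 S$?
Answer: $7$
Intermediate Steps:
$-41 - 4 S = -41 - -48 = -41 + 48 = 7$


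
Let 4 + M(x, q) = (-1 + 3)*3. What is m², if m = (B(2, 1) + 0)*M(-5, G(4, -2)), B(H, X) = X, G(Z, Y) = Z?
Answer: 4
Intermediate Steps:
M(x, q) = 2 (M(x, q) = -4 + (-1 + 3)*3 = -4 + 2*3 = -4 + 6 = 2)
m = 2 (m = (1 + 0)*2 = 1*2 = 2)
m² = 2² = 4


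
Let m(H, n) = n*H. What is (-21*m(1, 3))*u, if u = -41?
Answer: 2583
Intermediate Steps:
m(H, n) = H*n
(-21*m(1, 3))*u = -21*3*(-41) = -63*(-41) = 2583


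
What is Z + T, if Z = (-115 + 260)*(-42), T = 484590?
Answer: 478500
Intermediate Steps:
Z = -6090 (Z = 145*(-42) = -6090)
Z + T = -6090 + 484590 = 478500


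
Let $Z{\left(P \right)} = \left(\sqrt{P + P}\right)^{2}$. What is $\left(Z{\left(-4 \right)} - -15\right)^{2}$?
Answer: $49$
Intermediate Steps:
$Z{\left(P \right)} = 2 P$ ($Z{\left(P \right)} = \left(\sqrt{2 P}\right)^{2} = \left(\sqrt{2} \sqrt{P}\right)^{2} = 2 P$)
$\left(Z{\left(-4 \right)} - -15\right)^{2} = \left(2 \left(-4\right) - -15\right)^{2} = \left(-8 + 15\right)^{2} = 7^{2} = 49$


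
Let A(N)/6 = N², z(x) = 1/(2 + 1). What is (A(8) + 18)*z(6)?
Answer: 134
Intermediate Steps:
z(x) = ⅓ (z(x) = 1/3 = ⅓)
A(N) = 6*N²
(A(8) + 18)*z(6) = (6*8² + 18)*(⅓) = (6*64 + 18)*(⅓) = (384 + 18)*(⅓) = 402*(⅓) = 134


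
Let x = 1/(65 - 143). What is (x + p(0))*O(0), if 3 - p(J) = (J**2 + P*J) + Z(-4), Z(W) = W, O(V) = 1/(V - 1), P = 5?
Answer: -545/78 ≈ -6.9872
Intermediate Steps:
O(V) = 1/(-1 + V)
x = -1/78 (x = 1/(-78) = -1/78 ≈ -0.012821)
p(J) = 7 - J**2 - 5*J (p(J) = 3 - ((J**2 + 5*J) - 4) = 3 - (-4 + J**2 + 5*J) = 3 + (4 - J**2 - 5*J) = 7 - J**2 - 5*J)
(x + p(0))*O(0) = (-1/78 + (7 - 1*0**2 - 5*0))/(-1 + 0) = (-1/78 + (7 - 1*0 + 0))/(-1) = (-1/78 + (7 + 0 + 0))*(-1) = (-1/78 + 7)*(-1) = (545/78)*(-1) = -545/78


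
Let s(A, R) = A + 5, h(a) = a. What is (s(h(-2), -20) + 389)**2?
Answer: 153664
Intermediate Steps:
s(A, R) = 5 + A
(s(h(-2), -20) + 389)**2 = ((5 - 2) + 389)**2 = (3 + 389)**2 = 392**2 = 153664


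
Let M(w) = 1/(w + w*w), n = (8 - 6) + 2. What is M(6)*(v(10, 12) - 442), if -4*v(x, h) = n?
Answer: -443/42 ≈ -10.548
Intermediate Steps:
n = 4 (n = 2 + 2 = 4)
v(x, h) = -1 (v(x, h) = -¼*4 = -1)
M(w) = 1/(w + w²)
M(6)*(v(10, 12) - 442) = (1/(6*(1 + 6)))*(-1 - 442) = ((⅙)/7)*(-443) = ((⅙)*(⅐))*(-443) = (1/42)*(-443) = -443/42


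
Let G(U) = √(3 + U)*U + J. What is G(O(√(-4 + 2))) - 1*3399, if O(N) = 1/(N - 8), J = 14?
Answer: -3385 - √(3 - 1/(8 - I*√2))/(8 - I*√2) ≈ -3385.2 - 0.035591*I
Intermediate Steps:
O(N) = 1/(-8 + N)
G(U) = 14 + U*√(3 + U) (G(U) = √(3 + U)*U + 14 = U*√(3 + U) + 14 = 14 + U*√(3 + U))
G(O(√(-4 + 2))) - 1*3399 = (14 + √(3 + 1/(-8 + √(-4 + 2)))/(-8 + √(-4 + 2))) - 1*3399 = (14 + √(3 + 1/(-8 + √(-2)))/(-8 + √(-2))) - 3399 = (14 + √(3 + 1/(-8 + I*√2))/(-8 + I*√2)) - 3399 = -3385 + √(3 + 1/(-8 + I*√2))/(-8 + I*√2)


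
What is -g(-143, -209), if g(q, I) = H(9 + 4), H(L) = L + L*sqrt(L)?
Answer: -13 - 13*sqrt(13) ≈ -59.872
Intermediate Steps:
H(L) = L + L**(3/2)
g(q, I) = 13 + 13*sqrt(13) (g(q, I) = (9 + 4) + (9 + 4)**(3/2) = 13 + 13**(3/2) = 13 + 13*sqrt(13))
-g(-143, -209) = -(13 + 13*sqrt(13)) = -13 - 13*sqrt(13)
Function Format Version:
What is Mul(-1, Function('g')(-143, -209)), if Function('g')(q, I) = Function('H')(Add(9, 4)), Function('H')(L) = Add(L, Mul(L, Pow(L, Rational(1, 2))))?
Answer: Add(-13, Mul(-13, Pow(13, Rational(1, 2)))) ≈ -59.872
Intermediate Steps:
Function('H')(L) = Add(L, Pow(L, Rational(3, 2)))
Function('g')(q, I) = Add(13, Mul(13, Pow(13, Rational(1, 2)))) (Function('g')(q, I) = Add(Add(9, 4), Pow(Add(9, 4), Rational(3, 2))) = Add(13, Pow(13, Rational(3, 2))) = Add(13, Mul(13, Pow(13, Rational(1, 2)))))
Mul(-1, Function('g')(-143, -209)) = Mul(-1, Add(13, Mul(13, Pow(13, Rational(1, 2))))) = Add(-13, Mul(-13, Pow(13, Rational(1, 2))))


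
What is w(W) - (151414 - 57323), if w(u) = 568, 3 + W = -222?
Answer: -93523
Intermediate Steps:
W = -225 (W = -3 - 222 = -225)
w(W) - (151414 - 57323) = 568 - (151414 - 57323) = 568 - 1*94091 = 568 - 94091 = -93523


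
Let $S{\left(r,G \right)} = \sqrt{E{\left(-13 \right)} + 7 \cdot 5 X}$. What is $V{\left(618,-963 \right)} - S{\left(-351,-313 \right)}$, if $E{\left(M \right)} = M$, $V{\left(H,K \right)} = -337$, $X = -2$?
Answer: $-337 - i \sqrt{83} \approx -337.0 - 9.1104 i$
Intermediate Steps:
$S{\left(r,G \right)} = i \sqrt{83}$ ($S{\left(r,G \right)} = \sqrt{-13 + 7 \cdot 5 \left(-2\right)} = \sqrt{-13 + 35 \left(-2\right)} = \sqrt{-13 - 70} = \sqrt{-83} = i \sqrt{83}$)
$V{\left(618,-963 \right)} - S{\left(-351,-313 \right)} = -337 - i \sqrt{83}$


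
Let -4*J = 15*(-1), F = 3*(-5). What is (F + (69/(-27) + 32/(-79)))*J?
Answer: -31925/474 ≈ -67.352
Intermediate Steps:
F = -15
J = 15/4 (J = -15*(-1)/4 = -¼*(-15) = 15/4 ≈ 3.7500)
(F + (69/(-27) + 32/(-79)))*J = (-15 + (69/(-27) + 32/(-79)))*(15/4) = (-15 + (69*(-1/27) + 32*(-1/79)))*(15/4) = (-15 + (-23/9 - 32/79))*(15/4) = (-15 - 2105/711)*(15/4) = -12770/711*15/4 = -31925/474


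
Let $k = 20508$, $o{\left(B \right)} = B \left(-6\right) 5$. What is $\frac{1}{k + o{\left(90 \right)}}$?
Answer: $\frac{1}{17808} \approx 5.6155 \cdot 10^{-5}$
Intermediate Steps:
$o{\left(B \right)} = - 30 B$ ($o{\left(B \right)} = - 6 B 5 = - 30 B$)
$\frac{1}{k + o{\left(90 \right)}} = \frac{1}{20508 - 2700} = \frac{1}{17808}$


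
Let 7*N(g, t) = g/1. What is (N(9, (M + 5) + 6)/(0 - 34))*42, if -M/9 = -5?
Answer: -27/17 ≈ -1.5882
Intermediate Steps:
M = 45 (M = -9*(-5) = 45)
N(g, t) = g/7 (N(g, t) = (g/1)/7 = (g*1)/7 = g/7)
(N(9, (M + 5) + 6)/(0 - 34))*42 = (((⅐)*9)/(0 - 34))*42 = ((9/7)/(-34))*42 = ((9/7)*(-1/34))*42 = -9/238*42 = -27/17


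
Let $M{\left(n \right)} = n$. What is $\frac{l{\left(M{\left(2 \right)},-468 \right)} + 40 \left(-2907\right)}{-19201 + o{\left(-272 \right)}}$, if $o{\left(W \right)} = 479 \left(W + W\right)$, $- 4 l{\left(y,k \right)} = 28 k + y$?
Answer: $\frac{226009}{559554} \approx 0.40391$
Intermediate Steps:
$l{\left(y,k \right)} = - 7 k - \frac{y}{4}$ ($l{\left(y,k \right)} = - \frac{28 k + y}{4} = - \frac{y + 28 k}{4} = - 7 k - \frac{y}{4}$)
$o{\left(W \right)} = 958 W$ ($o{\left(W \right)} = 479 \cdot 2 W = 958 W$)
$\frac{l{\left(M{\left(2 \right)},-468 \right)} + 40 \left(-2907\right)}{-19201 + o{\left(-272 \right)}} = \frac{\left(\left(-7\right) \left(-468\right) - \frac{1}{2}\right) + 40 \left(-2907\right)}{-19201 + 958 \left(-272\right)} = \frac{\left(3276 - \frac{1}{2}\right) - 116280}{-19201 - 260576} = \frac{\frac{6551}{2} - 116280}{-279777} = \left(- \frac{226009}{2}\right) \left(- \frac{1}{279777}\right) = \frac{226009}{559554}$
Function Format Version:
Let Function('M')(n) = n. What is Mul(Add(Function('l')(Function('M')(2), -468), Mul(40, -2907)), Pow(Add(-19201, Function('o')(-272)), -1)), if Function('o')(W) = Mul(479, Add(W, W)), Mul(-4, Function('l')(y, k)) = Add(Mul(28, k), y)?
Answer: Rational(226009, 559554) ≈ 0.40391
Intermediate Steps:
Function('l')(y, k) = Add(Mul(-7, k), Mul(Rational(-1, 4), y)) (Function('l')(y, k) = Mul(Rational(-1, 4), Add(Mul(28, k), y)) = Mul(Rational(-1, 4), Add(y, Mul(28, k))) = Add(Mul(-7, k), Mul(Rational(-1, 4), y)))
Function('o')(W) = Mul(958, W) (Function('o')(W) = Mul(479, Mul(2, W)) = Mul(958, W))
Mul(Add(Function('l')(Function('M')(2), -468), Mul(40, -2907)), Pow(Add(-19201, Function('o')(-272)), -1)) = Mul(Add(Add(Mul(-7, -468), Mul(Rational(-1, 4), 2)), Mul(40, -2907)), Pow(Add(-19201, Mul(958, -272)), -1)) = Mul(Add(Add(3276, Rational(-1, 2)), -116280), Pow(Add(-19201, -260576), -1)) = Mul(Add(Rational(6551, 2), -116280), Pow(-279777, -1)) = Mul(Rational(-226009, 2), Rational(-1, 279777)) = Rational(226009, 559554)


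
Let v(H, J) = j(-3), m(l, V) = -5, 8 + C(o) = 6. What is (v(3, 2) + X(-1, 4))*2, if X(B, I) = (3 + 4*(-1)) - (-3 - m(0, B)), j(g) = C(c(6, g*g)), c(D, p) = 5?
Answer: -10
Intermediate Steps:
C(o) = -2 (C(o) = -8 + 6 = -2)
j(g) = -2
v(H, J) = -2
X(B, I) = -3 (X(B, I) = (3 + 4*(-1)) - (-3 - 1*(-5)) = (3 - 4) - (-3 + 5) = -1 - 1*2 = -1 - 2 = -3)
(v(3, 2) + X(-1, 4))*2 = (-2 - 3)*2 = -5*2 = -10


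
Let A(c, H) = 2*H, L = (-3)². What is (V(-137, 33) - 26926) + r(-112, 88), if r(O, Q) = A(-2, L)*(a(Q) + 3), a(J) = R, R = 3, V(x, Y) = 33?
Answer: -26785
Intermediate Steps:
L = 9
a(J) = 3
r(O, Q) = 108 (r(O, Q) = (2*9)*(3 + 3) = 18*6 = 108)
(V(-137, 33) - 26926) + r(-112, 88) = (33 - 26926) + 108 = -26893 + 108 = -26785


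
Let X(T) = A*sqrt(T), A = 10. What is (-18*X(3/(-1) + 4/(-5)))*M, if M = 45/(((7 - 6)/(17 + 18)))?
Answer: -56700*I*sqrt(95) ≈ -5.5264e+5*I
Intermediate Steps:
X(T) = 10*sqrt(T)
M = 1575 (M = 45/((1/35)) = 45/((1*(1/35))) = 45/(1/35) = 45*35 = 1575)
(-18*X(3/(-1) + 4/(-5)))*M = -180*sqrt(3/(-1) + 4/(-5))*1575 = -180*sqrt(3*(-1) + 4*(-1/5))*1575 = -180*sqrt(-3 - 4/5)*1575 = -180*sqrt(-19/5)*1575 = -180*I*sqrt(95)/5*1575 = -36*I*sqrt(95)*1575 = -56700*I*sqrt(95)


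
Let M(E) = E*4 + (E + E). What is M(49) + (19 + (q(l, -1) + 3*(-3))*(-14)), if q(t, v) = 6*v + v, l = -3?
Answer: 537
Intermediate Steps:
q(t, v) = 7*v
M(E) = 6*E (M(E) = 4*E + 2*E = 6*E)
M(49) + (19 + (q(l, -1) + 3*(-3))*(-14)) = 6*49 + (19 + (7*(-1) + 3*(-3))*(-14)) = 294 + (19 + (-7 - 9)*(-14)) = 294 + (19 - 16*(-14)) = 294 + (19 + 224) = 294 + 243 = 537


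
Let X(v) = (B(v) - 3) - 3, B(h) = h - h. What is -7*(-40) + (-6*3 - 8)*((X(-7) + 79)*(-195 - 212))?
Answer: 772766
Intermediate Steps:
B(h) = 0
X(v) = -6 (X(v) = (0 - 3) - 3 = -3 - 3 = -6)
-7*(-40) + (-6*3 - 8)*((X(-7) + 79)*(-195 - 212)) = -7*(-40) + (-6*3 - 8)*((-6 + 79)*(-195 - 212)) = 280 + (-18 - 8)*(73*(-407)) = 280 - 26*(-29711) = 280 + 772486 = 772766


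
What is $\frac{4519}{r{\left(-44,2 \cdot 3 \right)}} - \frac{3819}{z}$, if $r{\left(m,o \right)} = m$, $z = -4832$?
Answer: $- \frac{5416943}{53152} \approx -101.91$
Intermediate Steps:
$\frac{4519}{r{\left(-44,2 \cdot 3 \right)}} - \frac{3819}{z} = \frac{4519}{-44} - \frac{3819}{-4832} = 4519 \left(- \frac{1}{44}\right) - - \frac{3819}{4832} = - \frac{4519}{44} + \frac{3819}{4832} = - \frac{5416943}{53152}$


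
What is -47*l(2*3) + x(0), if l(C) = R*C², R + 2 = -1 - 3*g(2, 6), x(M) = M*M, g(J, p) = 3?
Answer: 20304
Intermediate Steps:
x(M) = M²
R = -12 (R = -2 + (-1 - 3*3) = -2 + (-1 - 9) = -2 - 10 = -12)
l(C) = -12*C²
-47*l(2*3) + x(0) = -(-564)*(2*3)² + 0² = -(-564)*6² + 0 = -(-564)*36 + 0 = -47*(-432) + 0 = 20304 + 0 = 20304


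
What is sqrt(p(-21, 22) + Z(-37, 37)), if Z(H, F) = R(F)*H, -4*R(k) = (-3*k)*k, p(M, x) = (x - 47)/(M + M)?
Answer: I*sqrt(67012869)/42 ≈ 194.91*I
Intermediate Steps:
p(M, x) = (-47 + x)/(2*M) (p(M, x) = (-47 + x)/((2*M)) = (-47 + x)*(1/(2*M)) = (-47 + x)/(2*M))
R(k) = 3*k**2/4 (R(k) = -(-3*k)*k/4 = -(-3)*k**2/4 = 3*k**2/4)
Z(H, F) = 3*H*F**2/4 (Z(H, F) = (3*F**2/4)*H = 3*H*F**2/4)
sqrt(p(-21, 22) + Z(-37, 37)) = sqrt((1/2)*(-47 + 22)/(-21) + (3/4)*(-37)*37**2) = sqrt((1/2)*(-1/21)*(-25) + (3/4)*(-37)*1369) = sqrt(25/42 - 151959/4) = sqrt(-3191089/84) = I*sqrt(67012869)/42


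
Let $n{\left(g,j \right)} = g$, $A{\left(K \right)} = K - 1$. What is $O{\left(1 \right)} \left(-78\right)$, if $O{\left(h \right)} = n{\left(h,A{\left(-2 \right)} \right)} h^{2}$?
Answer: $-78$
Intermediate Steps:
$A{\left(K \right)} = -1 + K$ ($A{\left(K \right)} = K - 1 = -1 + K$)
$O{\left(h \right)} = h^{3}$ ($O{\left(h \right)} = h h^{2} = h^{3}$)
$O{\left(1 \right)} \left(-78\right) = 1^{3} \left(-78\right) = 1 \left(-78\right) = -78$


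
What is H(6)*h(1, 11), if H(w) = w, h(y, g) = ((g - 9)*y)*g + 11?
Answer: 198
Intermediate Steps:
h(y, g) = 11 + g*y*(-9 + g) (h(y, g) = ((-9 + g)*y)*g + 11 = (y*(-9 + g))*g + 11 = g*y*(-9 + g) + 11 = 11 + g*y*(-9 + g))
H(6)*h(1, 11) = 6*(11 + 1*11² - 9*11*1) = 6*(11 + 1*121 - 99) = 6*(11 + 121 - 99) = 6*33 = 198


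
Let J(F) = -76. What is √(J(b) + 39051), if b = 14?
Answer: 5*√1559 ≈ 197.42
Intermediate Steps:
√(J(b) + 39051) = √(-76 + 39051) = √38975 = 5*√1559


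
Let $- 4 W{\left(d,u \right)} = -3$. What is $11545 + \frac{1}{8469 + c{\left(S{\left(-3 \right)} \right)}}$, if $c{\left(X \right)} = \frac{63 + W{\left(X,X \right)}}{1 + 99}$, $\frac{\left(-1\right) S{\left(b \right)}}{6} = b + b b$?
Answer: $\frac{7822557275}{677571} \approx 11545.0$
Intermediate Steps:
$W{\left(d,u \right)} = \frac{3}{4}$ ($W{\left(d,u \right)} = \left(- \frac{1}{4}\right) \left(-3\right) = \frac{3}{4}$)
$S{\left(b \right)} = - 6 b - 6 b^{2}$ ($S{\left(b \right)} = - 6 \left(b + b b\right) = - 6 \left(b + b^{2}\right) = - 6 b - 6 b^{2}$)
$c{\left(X \right)} = \frac{51}{80}$ ($c{\left(X \right)} = \frac{63 + \frac{3}{4}}{1 + 99} = \frac{255}{4 \cdot 100} = \frac{255}{4} \cdot \frac{1}{100} = \frac{51}{80}$)
$11545 + \frac{1}{8469 + c{\left(S{\left(-3 \right)} \right)}} = 11545 + \frac{1}{8469 + \frac{51}{80}} = 11545 + \frac{1}{\frac{677571}{80}} = 11545 + \frac{80}{677571} = \frac{7822557275}{677571}$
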